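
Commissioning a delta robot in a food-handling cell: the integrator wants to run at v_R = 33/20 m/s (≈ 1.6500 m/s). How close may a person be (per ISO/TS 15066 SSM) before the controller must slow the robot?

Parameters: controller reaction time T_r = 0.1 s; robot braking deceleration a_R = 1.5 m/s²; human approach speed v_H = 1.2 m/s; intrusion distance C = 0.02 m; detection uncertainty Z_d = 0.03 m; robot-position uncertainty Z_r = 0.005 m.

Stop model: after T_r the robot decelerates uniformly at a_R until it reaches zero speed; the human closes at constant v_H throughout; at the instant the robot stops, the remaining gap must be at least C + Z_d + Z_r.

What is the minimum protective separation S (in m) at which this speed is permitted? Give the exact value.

stop time T_s = (33/20)/(3/2) = 1.1000 s
robot in T_r: 1.6500·0.1000 = 0.1650 m
braking distance = 1.6500²/(2·1.5000) = 0.9075 m
person approaches 1.2000·(0.1000+1.1000) = 1.4400 m
C+Z_d+Z_r = 0.0200+0.0300+0.0050 = 0.0550 m
S_min ≈ 0.1650+0.9075+1.4400+0.0550  ⇒  S_min = 1027/400 m

S_min = 1027/400 m = 2.5675 m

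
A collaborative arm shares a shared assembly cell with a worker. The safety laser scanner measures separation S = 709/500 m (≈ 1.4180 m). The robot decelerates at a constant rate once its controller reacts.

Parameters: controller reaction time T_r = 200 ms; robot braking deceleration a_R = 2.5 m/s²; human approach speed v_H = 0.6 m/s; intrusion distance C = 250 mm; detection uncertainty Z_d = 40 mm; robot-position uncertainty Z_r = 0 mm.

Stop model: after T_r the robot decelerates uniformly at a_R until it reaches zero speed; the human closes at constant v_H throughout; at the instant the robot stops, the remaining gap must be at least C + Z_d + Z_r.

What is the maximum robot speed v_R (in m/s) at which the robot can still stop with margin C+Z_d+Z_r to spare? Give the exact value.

v_R_max = 7/5 m/s = 1.4000 m/s

at the boundary: (1/5)·v² + (11/25)·v + (-126/125) = 0
  disc = (11/25)² − 4·(1/5)·(-126/125) = 1 ; √disc = 1
  v_R = (−(11/25) + 1) / (2·(1/5)) = 7/5 m/s
check:
stop time T_s = (7/5)/(5/2) = 0.5600 s
robot in T_r: 1.4000·0.2000 = 0.2800 m
braking distance = 1.4000²/(2·2.5000) = 0.3920 m
person approaches 0.6000·(0.2000+0.5600) = 0.4560 m
residual clearance needed = 0.2500+0.0400+0.0000 = 0.2900 m
sum ≈ 0.2800+0.3920+0.4560+0.2900 ≈ 1.4180 m = S ✓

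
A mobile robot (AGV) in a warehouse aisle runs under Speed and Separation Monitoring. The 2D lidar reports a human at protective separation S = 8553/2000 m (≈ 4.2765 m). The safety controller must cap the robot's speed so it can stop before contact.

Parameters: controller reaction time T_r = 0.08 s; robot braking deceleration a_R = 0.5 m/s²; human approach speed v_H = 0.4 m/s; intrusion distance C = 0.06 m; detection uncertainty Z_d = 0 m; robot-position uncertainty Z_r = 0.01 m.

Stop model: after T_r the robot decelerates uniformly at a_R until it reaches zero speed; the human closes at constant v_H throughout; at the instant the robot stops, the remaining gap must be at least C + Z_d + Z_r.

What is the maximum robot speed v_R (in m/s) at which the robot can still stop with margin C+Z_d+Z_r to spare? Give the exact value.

v_R_max = 33/20 m/s = 1.6500 m/s

at the boundary: (1)·v² + (22/25)·v + (-8349/2000) = 0
  disc = (22/25)² − 4·(1)·(-8349/2000) = 43681/2500 ; √disc = 209/50
  v_R = (−(22/25) + 209/50) / (2·(1)) = 33/20 m/s
check:
stop time T_s = (33/20)/(1/2) = 3.3000 s
robot in T_r: 1.6500·0.0800 = 0.1320 m
robot under decel: 1.6500²/(2·0.5000) = 2.7225 m
human over T_r+T_s: 0.4000·(0.0800+3.3000) = 1.3520 m
C+Z_d+Z_r = 0.0600+0.0000+0.0100 = 0.0700 m
sum ≈ 0.1320+2.7225+1.3520+0.0700 ≈ 4.2765 m = S ✓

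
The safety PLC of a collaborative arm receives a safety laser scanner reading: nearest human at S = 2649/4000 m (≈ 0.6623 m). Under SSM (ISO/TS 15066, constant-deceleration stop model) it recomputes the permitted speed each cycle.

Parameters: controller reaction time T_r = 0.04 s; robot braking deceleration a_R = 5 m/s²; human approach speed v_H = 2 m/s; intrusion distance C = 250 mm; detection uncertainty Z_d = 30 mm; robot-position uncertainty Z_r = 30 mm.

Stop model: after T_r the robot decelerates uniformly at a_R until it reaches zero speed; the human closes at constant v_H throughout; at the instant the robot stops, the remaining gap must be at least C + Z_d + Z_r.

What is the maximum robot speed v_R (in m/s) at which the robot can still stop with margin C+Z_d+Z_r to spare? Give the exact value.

v_R_max = 11/20 m/s = 0.5500 m/s

collect terms ⇒ (1/10)·v_R² + (11/25)·v_R + (-1089/4000) = 0
  disc = (11/25)² − 4·(1/10)·(-1089/4000) = 121/400 ; √disc = 11/20
  v_R = (−(11/25) + 11/20) / (2·(1/10)) = 11/20 m/s
check:
stop time T_s = (11/20)/5 = 0.1100 s
robot covers v_R·T_r = 0.5500·0.0400 = 0.0220 m before braking
robot covers 0.5500·0.1100 − ½·5.0000·0.1100² = 0.0302 m while stopping
person approaches 2.0000·(0.0400+0.1100) = 0.3000 m
margins: 0.2500+0.0300+0.0300 = 0.3100 m
sum ≈ 0.0220+0.0302+0.3000+0.3100 ≈ 0.6623 m = S ✓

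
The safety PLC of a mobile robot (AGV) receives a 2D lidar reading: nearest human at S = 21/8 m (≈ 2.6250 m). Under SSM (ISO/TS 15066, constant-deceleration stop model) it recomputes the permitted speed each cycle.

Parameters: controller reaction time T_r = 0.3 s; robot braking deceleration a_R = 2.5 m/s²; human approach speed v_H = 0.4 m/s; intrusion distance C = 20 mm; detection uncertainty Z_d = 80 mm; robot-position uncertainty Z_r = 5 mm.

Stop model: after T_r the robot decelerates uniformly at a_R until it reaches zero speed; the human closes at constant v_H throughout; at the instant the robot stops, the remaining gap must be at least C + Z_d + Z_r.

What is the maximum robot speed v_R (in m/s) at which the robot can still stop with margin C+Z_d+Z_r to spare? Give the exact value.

v_R_max = 5/2 m/s = 2.5000 m/s

quadratic (1/5)·v² + (23/50)·v + (-12/5) = 0
  disc = (23/50)² − 4·(1/5)·(-12/5) = 5329/2500 ; √disc = 73/50
  v_R = (−(23/50) + 73/50) / (2·(1/5)) = 5/2 m/s
check:
braking lasts T_s = (5/2)/(5/2) = 1.0000 s
robot in T_r: 2.5000·0.3000 = 0.7500 m
braking distance = 2.5000²/(2·2.5000) = 1.2500 m
human closes 0.4000·1.3000 = 0.5200 m
residual clearance needed = 0.0200+0.0800+0.0050 = 0.1050 m
sum ≈ 0.7500+1.2500+0.5200+0.1050 ≈ 2.6250 m = S ✓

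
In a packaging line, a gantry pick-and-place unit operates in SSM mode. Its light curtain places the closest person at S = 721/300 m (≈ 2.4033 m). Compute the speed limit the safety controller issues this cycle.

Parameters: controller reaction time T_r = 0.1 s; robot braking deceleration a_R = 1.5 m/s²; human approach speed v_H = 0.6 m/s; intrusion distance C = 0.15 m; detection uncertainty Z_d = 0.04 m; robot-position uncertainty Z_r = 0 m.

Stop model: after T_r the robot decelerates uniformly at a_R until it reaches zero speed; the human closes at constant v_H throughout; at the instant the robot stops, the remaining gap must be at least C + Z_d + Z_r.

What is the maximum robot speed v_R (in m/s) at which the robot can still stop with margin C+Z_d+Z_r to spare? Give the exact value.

collect terms ⇒ (1/3)·v_R² + (1/2)·v_R + (-323/150) = 0
  disc = (1/2)² − 4·(1/3)·(-323/150) = 2809/900 ; √disc = 53/30
  v_R = (−(1/2) + 53/30) / (2·(1/3)) = 19/10 m/s
check:
braking lasts T_s = (19/10)/(3/2) = 1.2667 s
robot in T_r: 1.9000·0.1000 = 0.1900 m
robot covers 1.9000·1.2667 − ½·1.5000·1.2667² = 1.2033 m while stopping
human over T_r+T_s: 0.6000·(0.1000+1.2667) = 0.8200 m
margins: 0.1500+0.0400+0.0000 = 0.1900 m
sum ≈ 0.1900+1.2033+0.8200+0.1900 ≈ 2.4033 m = S ✓

v_R_max = 19/10 m/s = 1.9000 m/s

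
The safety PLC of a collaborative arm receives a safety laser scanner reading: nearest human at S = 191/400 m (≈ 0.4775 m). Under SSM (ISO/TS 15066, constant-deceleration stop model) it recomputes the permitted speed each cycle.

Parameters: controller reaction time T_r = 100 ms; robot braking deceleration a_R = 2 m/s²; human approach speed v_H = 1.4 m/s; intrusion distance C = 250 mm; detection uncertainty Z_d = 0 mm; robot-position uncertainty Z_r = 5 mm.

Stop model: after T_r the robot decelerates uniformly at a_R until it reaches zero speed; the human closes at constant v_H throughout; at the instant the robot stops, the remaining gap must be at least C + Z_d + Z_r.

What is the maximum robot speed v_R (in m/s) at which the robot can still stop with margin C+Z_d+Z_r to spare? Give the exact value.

v_R_max = 1/10 m/s = 0.1000 m/s

at the boundary: (1/4)·v² + (4/5)·v + (-33/400) = 0
  disc = (4/5)² − 4·(1/4)·(-33/400) = 289/400 ; √disc = 17/20
  v_R = (−(4/5) + 17/20) / (2·(1/4)) = 1/10 m/s
check:
braking lasts T_s = (1/10)/2 = 0.0500 s
robot in T_r: 0.1000·0.1000 = 0.0100 m
braking distance = 0.1000²/(2·2.0000) = 0.0025 m
person approaches 1.4000·(0.1000+0.0500) = 0.2100 m
margins: 0.2500+0.0000+0.0050 = 0.2550 m
sum ≈ 0.0100+0.0025+0.2100+0.2550 ≈ 0.4775 m = S ✓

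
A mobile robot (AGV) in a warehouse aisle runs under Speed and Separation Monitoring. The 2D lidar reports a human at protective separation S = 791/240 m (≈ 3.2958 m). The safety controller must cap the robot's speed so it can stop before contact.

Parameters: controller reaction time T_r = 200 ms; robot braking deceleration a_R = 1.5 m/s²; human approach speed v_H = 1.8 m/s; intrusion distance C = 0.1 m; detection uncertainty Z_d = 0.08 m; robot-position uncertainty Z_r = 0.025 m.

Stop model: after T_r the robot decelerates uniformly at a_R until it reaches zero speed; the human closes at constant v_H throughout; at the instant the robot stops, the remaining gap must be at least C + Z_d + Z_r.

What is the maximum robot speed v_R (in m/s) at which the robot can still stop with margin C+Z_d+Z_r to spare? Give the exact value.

collect terms ⇒ (1/3)·v_R² + (7/5)·v_R + (-3277/1200) = 0
  disc = (7/5)² − 4·(1/3)·(-3277/1200) = 5041/900 ; √disc = 71/30
  v_R = (−(7/5) + 71/30) / (2·(1/3)) = 29/20 m/s
check:
stop time T_s = (29/20)/(3/2) = 0.9667 s
reaction-phase robot travel = 1.4500·0.2000 = 0.2900 m
braking distance = 1.4500²/(2·1.5000) = 0.7008 m
person approaches 1.8000·(0.2000+0.9667) = 2.1000 m
margins: 0.1000+0.0800+0.0250 = 0.2050 m
sum ≈ 0.2900+0.7008+2.1000+0.2050 ≈ 3.2958 m = S ✓

v_R_max = 29/20 m/s = 1.4500 m/s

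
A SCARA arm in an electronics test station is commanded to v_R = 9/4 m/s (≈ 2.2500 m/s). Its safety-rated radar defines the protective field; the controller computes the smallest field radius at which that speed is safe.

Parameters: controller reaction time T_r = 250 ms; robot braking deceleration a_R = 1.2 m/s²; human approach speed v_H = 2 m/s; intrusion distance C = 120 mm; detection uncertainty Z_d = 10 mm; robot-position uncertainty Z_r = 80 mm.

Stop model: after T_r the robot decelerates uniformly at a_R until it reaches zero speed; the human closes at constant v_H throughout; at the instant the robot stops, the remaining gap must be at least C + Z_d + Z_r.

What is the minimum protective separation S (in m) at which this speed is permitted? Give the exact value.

stop time T_s = (9/4)/(6/5) = 1.8750 s
robot covers v_R·T_r = 2.2500·0.2500 = 0.5625 m before braking
braking distance = 2.2500²/(2·1.2000) = 2.1094 m
human over T_r+T_s: 2.0000·(0.2500+1.8750) = 4.2500 m
C+Z_d+Z_r = 0.1200+0.0100+0.0800 = 0.2100 m
S_min ≈ 0.5625+2.1094+4.2500+0.2100  ⇒  S_min = 11411/1600 m

S_min = 11411/1600 m = 7.1319 m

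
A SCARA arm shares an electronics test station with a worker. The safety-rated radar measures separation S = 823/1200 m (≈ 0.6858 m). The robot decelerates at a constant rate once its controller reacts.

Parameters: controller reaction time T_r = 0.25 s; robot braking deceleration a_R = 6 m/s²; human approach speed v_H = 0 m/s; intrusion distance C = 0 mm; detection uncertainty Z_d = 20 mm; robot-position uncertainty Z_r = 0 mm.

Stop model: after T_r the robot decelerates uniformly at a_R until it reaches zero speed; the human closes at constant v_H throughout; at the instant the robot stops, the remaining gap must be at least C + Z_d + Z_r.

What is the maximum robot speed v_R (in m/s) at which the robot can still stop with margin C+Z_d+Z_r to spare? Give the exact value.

collect terms ⇒ (1/12)·v_R² + (1/4)·v_R + (-799/1200) = 0
  disc = (1/4)² − 4·(1/12)·(-799/1200) = 64/225 ; √disc = 8/15
  v_R = (−(1/4) + 8/15) / (2·(1/12)) = 17/10 m/s
check:
braking lasts T_s = (17/10)/6 = 0.2833 s
reaction-phase robot travel = 1.7000·0.2500 = 0.4250 m
robot under decel: 1.7000²/(2·6.0000) = 0.2408 m
human over T_r+T_s: 0.0000·(0.2500+0.2833) = 0.0000 m
C+Z_d+Z_r = 0.0000+0.0200+0.0000 = 0.0200 m
sum ≈ 0.4250+0.2408+0.0000+0.0200 ≈ 0.6858 m = S ✓

v_R_max = 17/10 m/s = 1.7000 m/s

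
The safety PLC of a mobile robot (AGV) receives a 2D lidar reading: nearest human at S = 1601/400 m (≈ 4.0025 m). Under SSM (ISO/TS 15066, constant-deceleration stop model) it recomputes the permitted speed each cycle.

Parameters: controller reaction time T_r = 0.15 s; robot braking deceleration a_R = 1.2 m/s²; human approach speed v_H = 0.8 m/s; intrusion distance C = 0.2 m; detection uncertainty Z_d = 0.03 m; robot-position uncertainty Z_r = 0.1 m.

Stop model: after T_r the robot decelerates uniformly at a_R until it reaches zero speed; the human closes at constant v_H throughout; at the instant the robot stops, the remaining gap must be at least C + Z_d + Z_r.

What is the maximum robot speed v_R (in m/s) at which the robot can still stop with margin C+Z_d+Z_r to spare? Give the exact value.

quadratic (5/12)·v² + (49/60)·v + (-1421/400) = 0
  disc = (49/60)² − 4·(5/12)·(-1421/400) = 5929/900 ; √disc = 77/30
  v_R = (−(49/60) + 77/30) / (2·(5/12)) = 21/10 m/s
check:
braking lasts T_s = (21/10)/(6/5) = 1.7500 s
robot in T_r: 2.1000·0.1500 = 0.3150 m
robot under decel: 2.1000²/(2·1.2000) = 1.8375 m
human closes 0.8000·1.9000 = 1.5200 m
C+Z_d+Z_r = 0.2000+0.0300+0.1000 = 0.3300 m
sum ≈ 0.3150+1.8375+1.5200+0.3300 ≈ 4.0025 m = S ✓

v_R_max = 21/10 m/s = 2.1000 m/s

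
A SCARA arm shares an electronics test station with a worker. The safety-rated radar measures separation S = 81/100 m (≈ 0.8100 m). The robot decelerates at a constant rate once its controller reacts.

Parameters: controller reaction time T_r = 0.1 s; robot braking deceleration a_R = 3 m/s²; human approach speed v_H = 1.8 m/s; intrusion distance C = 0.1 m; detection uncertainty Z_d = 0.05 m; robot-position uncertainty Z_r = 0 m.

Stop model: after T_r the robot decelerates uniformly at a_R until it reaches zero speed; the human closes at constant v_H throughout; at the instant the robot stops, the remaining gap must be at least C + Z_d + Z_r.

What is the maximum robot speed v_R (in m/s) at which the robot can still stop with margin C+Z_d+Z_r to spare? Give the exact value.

v_R_max = 3/5 m/s = 0.6000 m/s

collect terms ⇒ (1/6)·v_R² + (7/10)·v_R + (-12/25) = 0
  disc = (7/10)² − 4·(1/6)·(-12/25) = 81/100 ; √disc = 9/10
  v_R = (−(7/10) + 9/10) / (2·(1/6)) = 3/5 m/s
check:
T_s = v_R/a_R = (3/5)/3 = 0.2000 s
reaction-phase robot travel = 0.6000·0.1000 = 0.0600 m
robot covers 0.6000·0.2000 − ½·3.0000·0.2000² = 0.0600 m while stopping
human over T_r+T_s: 1.8000·(0.1000+0.2000) = 0.5400 m
C+Z_d+Z_r = 0.1000+0.0500+0.0000 = 0.1500 m
sum ≈ 0.0600+0.0600+0.5400+0.1500 ≈ 0.8100 m = S ✓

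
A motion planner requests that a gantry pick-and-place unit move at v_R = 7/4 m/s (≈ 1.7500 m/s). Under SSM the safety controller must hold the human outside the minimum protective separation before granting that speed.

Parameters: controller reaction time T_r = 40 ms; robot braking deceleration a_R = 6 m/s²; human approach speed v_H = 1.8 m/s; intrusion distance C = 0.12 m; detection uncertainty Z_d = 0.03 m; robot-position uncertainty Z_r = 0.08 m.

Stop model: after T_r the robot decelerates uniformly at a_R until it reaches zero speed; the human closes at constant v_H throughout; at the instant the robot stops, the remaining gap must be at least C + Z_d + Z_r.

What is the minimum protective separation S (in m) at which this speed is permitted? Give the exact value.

S_min = 27653/24000 m = 1.1522 m

stop time T_s = (7/4)/6 = 0.2917 s
robot in T_r: 1.7500·0.0400 = 0.0700 m
robot under decel: 1.7500²/(2·6.0000) = 0.2552 m
human over T_r+T_s: 1.8000·(0.0400+0.2917) = 0.5970 m
C+Z_d+Z_r = 0.1200+0.0300+0.0800 = 0.2300 m
S_min ≈ 0.0700+0.2552+0.5970+0.2300  ⇒  S_min = 27653/24000 m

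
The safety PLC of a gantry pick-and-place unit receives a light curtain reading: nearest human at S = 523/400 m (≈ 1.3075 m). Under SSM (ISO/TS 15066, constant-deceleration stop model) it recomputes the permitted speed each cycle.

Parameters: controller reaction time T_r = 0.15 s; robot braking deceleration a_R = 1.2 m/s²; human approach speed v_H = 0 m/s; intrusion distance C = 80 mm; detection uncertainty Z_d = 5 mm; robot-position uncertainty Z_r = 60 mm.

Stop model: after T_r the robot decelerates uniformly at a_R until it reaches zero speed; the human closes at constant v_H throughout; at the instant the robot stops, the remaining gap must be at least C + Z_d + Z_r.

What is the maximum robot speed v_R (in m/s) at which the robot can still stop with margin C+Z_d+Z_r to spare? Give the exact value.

v_R_max = 3/2 m/s = 1.5000 m/s

collect terms ⇒ (5/12)·v_R² + (3/20)·v_R + (-93/80) = 0
  disc = (3/20)² − 4·(5/12)·(-93/80) = 49/25 ; √disc = 7/5
  v_R = (−(3/20) + 7/5) / (2·(5/12)) = 3/2 m/s
check:
stop time T_s = (3/2)/(6/5) = 1.2500 s
robot covers v_R·T_r = 1.5000·0.1500 = 0.2250 m before braking
robot under decel: 1.5000²/(2·1.2000) = 0.9375 m
person approaches 0.0000·(0.1500+1.2500) = 0.0000 m
C+Z_d+Z_r = 0.0800+0.0050+0.0600 = 0.1450 m
sum ≈ 0.2250+0.9375+0.0000+0.1450 ≈ 1.3075 m = S ✓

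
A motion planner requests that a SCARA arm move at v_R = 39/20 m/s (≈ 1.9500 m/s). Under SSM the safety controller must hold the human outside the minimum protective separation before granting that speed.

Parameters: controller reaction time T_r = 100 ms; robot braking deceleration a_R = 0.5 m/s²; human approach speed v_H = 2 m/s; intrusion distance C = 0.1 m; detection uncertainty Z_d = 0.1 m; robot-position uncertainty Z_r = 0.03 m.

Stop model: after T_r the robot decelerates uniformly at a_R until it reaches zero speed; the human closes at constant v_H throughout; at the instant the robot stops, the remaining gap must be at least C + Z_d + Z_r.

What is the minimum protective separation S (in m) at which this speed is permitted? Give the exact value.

S_min = 4891/400 m = 12.2275 m

T_s = v_R/a_R = (39/20)/(1/2) = 3.9000 s
robot covers v_R·T_r = 1.9500·0.1000 = 0.1950 m before braking
braking distance = 1.9500²/(2·0.5000) = 3.8025 m
human over T_r+T_s: 2.0000·(0.1000+3.9000) = 8.0000 m
margins: 0.1000+0.1000+0.0300 = 0.2300 m
S_min ≈ 0.1950+3.8025+8.0000+0.2300  ⇒  S_min = 4891/400 m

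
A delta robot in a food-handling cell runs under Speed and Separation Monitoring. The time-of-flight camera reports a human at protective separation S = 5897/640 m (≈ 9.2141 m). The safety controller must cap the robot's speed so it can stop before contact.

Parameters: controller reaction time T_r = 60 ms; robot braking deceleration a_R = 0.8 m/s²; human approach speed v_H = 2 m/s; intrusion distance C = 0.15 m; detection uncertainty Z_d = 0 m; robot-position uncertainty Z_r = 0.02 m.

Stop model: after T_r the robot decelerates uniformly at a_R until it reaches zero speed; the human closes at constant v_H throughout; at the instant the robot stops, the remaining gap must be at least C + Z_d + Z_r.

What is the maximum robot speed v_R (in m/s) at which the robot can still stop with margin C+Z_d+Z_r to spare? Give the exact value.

collect terms ⇒ (5/8)·v_R² + (64/25)·v_R + (-28557/3200) = 0
  disc = (64/25)² − 4·(5/8)·(-28557/3200) = 4618201/160000 ; √disc = 2149/400
  v_R = (−(64/25) + 2149/400) / (2·(5/8)) = 9/4 m/s
check:
stop time T_s = (9/4)/(4/5) = 2.8125 s
robot covers v_R·T_r = 2.2500·0.0600 = 0.1350 m before braking
robot under decel: 2.2500²/(2·0.8000) = 3.1641 m
human closes 2.0000·2.8725 = 5.7450 m
C+Z_d+Z_r = 0.1500+0.0000+0.0200 = 0.1700 m
sum ≈ 0.1350+3.1641+5.7450+0.1700 ≈ 9.2141 m = S ✓

v_R_max = 9/4 m/s = 2.2500 m/s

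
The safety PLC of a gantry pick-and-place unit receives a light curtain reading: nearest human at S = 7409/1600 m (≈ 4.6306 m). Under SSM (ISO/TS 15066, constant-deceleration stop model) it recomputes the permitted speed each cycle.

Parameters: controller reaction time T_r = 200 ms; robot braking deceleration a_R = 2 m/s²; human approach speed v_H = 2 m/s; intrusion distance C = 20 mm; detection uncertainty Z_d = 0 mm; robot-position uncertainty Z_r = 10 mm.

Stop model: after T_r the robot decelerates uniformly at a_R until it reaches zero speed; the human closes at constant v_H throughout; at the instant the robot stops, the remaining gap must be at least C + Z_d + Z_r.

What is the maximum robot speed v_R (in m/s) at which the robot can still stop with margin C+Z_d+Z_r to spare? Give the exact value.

quadratic (1/4)·v² + (6/5)·v + (-6721/1600) = 0
  disc = (6/5)² − 4·(1/4)·(-6721/1600) = 361/64 ; √disc = 19/8
  v_R = (−(6/5) + 19/8) / (2·(1/4)) = 47/20 m/s
check:
braking lasts T_s = (47/20)/2 = 1.1750 s
robot in T_r: 2.3500·0.2000 = 0.4700 m
robot covers 2.3500·1.1750 − ½·2.0000·1.1750² = 1.3806 m while stopping
human over T_r+T_s: 2.0000·(0.2000+1.1750) = 2.7500 m
residual clearance needed = 0.0200+0.0000+0.0100 = 0.0300 m
sum ≈ 0.4700+1.3806+2.7500+0.0300 ≈ 4.6306 m = S ✓

v_R_max = 47/20 m/s = 2.3500 m/s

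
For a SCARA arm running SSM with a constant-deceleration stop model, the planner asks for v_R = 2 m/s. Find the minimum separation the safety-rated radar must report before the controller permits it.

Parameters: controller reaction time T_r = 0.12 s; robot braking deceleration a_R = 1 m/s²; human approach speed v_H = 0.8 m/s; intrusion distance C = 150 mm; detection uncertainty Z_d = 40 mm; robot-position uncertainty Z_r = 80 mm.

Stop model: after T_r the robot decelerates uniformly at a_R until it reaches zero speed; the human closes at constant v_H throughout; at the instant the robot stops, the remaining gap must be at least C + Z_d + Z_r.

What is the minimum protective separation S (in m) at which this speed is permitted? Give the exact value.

braking lasts T_s = 2/1 = 2.0000 s
robot in T_r: 2.0000·0.1200 = 0.2400 m
braking distance = 2.0000²/(2·1.0000) = 2.0000 m
person approaches 0.8000·(0.1200+2.0000) = 1.6960 m
residual clearance needed = 0.1500+0.0400+0.0800 = 0.2700 m
S_min ≈ 0.2400+2.0000+1.6960+0.2700  ⇒  S_min = 2103/500 m

S_min = 2103/500 m = 4.2060 m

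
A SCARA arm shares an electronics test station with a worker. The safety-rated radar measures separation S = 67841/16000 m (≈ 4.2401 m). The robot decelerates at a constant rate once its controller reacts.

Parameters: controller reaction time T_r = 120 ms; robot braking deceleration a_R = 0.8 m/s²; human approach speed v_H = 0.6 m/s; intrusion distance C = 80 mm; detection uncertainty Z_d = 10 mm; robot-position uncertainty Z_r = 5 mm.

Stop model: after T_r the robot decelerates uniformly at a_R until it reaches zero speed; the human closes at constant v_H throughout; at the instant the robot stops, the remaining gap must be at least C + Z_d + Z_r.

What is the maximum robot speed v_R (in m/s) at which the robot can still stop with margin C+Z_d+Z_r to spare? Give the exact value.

v_R_max = 39/20 m/s = 1.9500 m/s

collect terms ⇒ (5/8)·v_R² + (87/100)·v_R + (-65169/16000) = 0
  disc = (87/100)² − 4·(5/8)·(-65169/16000) = 1750329/160000 ; √disc = 1323/400
  v_R = (−(87/100) + 1323/400) / (2·(5/8)) = 39/20 m/s
check:
braking lasts T_s = (39/20)/(4/5) = 2.4375 s
reaction-phase robot travel = 1.9500·0.1200 = 0.2340 m
braking distance = 1.9500²/(2·0.8000) = 2.3766 m
human over T_r+T_s: 0.6000·(0.1200+2.4375) = 1.5345 m
C+Z_d+Z_r = 0.0800+0.0100+0.0050 = 0.0950 m
sum ≈ 0.2340+2.3766+1.5345+0.0950 ≈ 4.2401 m = S ✓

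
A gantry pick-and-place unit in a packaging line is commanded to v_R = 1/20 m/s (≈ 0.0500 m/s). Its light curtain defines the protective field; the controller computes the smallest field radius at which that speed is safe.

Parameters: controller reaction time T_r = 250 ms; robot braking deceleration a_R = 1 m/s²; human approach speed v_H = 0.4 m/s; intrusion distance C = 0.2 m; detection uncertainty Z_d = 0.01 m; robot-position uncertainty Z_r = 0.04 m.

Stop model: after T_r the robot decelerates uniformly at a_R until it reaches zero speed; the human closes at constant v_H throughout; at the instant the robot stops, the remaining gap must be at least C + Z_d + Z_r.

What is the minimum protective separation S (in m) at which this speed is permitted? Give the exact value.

S_min = 307/800 m = 0.3837 m

T_s = v_R/a_R = (1/20)/1 = 0.0500 s
robot covers v_R·T_r = 0.0500·0.2500 = 0.0125 m before braking
braking distance = 0.0500²/(2·1.0000) = 0.0013 m
human over T_r+T_s: 0.4000·(0.2500+0.0500) = 0.1200 m
C+Z_d+Z_r = 0.2000+0.0100+0.0400 = 0.2500 m
S_min ≈ 0.0125+0.0013+0.1200+0.2500  ⇒  S_min = 307/800 m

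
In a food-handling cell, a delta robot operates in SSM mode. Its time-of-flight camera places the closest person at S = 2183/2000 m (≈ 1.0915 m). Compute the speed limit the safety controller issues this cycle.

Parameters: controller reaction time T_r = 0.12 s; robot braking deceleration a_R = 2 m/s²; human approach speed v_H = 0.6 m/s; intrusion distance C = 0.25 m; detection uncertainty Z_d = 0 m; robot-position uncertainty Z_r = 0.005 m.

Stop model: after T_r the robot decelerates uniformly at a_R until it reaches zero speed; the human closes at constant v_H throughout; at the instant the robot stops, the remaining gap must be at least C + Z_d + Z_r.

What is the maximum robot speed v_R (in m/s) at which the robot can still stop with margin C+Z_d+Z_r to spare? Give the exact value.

v_R_max = 11/10 m/s = 1.1000 m/s

quadratic (1/4)·v² + (21/50)·v + (-1529/2000) = 0
  disc = (21/50)² − 4·(1/4)·(-1529/2000) = 9409/10000 ; √disc = 97/100
  v_R = (−(21/50) + 97/100) / (2·(1/4)) = 11/10 m/s
check:
T_s = v_R/a_R = (11/10)/2 = 0.5500 s
robot in T_r: 1.1000·0.1200 = 0.1320 m
robot covers 1.1000·0.5500 − ½·2.0000·0.5500² = 0.3025 m while stopping
person approaches 0.6000·(0.1200+0.5500) = 0.4020 m
residual clearance needed = 0.2500+0.0000+0.0050 = 0.2550 m
sum ≈ 0.1320+0.3025+0.4020+0.2550 ≈ 1.0915 m = S ✓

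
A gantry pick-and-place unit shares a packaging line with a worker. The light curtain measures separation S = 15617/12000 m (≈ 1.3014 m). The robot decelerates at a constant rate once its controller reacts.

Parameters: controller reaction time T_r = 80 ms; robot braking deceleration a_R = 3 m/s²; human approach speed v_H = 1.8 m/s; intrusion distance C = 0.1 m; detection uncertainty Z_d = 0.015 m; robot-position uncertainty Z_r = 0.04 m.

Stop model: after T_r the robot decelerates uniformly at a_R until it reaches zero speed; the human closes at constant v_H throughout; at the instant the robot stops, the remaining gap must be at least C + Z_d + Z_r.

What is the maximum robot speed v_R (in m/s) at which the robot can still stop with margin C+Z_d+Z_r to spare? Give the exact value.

quadratic (1/6)·v² + (17/25)·v + (-12029/12000) = 0
  disc = (17/25)² − 4·(1/6)·(-12029/12000) = 101761/90000 ; √disc = 319/300
  v_R = (−(17/25) + 319/300) / (2·(1/6)) = 23/20 m/s
check:
braking lasts T_s = (23/20)/3 = 0.3833 s
robot in T_r: 1.1500·0.0800 = 0.0920 m
robot under decel: 1.1500²/(2·3.0000) = 0.2204 m
person approaches 1.8000·(0.0800+0.3833) = 0.8340 m
residual clearance needed = 0.1000+0.0150+0.0400 = 0.1550 m
sum ≈ 0.0920+0.2204+0.8340+0.1550 ≈ 1.3014 m = S ✓

v_R_max = 23/20 m/s = 1.1500 m/s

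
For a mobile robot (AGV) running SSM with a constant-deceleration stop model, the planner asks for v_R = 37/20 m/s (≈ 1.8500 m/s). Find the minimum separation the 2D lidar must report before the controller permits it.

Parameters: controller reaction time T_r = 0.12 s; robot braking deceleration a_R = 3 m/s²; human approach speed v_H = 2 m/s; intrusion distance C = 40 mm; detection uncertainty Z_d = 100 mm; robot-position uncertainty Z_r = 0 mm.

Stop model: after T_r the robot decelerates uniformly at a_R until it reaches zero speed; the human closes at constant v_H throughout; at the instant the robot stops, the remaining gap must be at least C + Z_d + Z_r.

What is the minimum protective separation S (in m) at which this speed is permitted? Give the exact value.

S_min = 9623/4000 m = 2.4057 m

T_s = v_R/a_R = (37/20)/3 = 0.6167 s
robot covers v_R·T_r = 1.8500·0.1200 = 0.2220 m before braking
robot covers 1.8500·0.6167 − ½·3.0000·0.6167² = 0.5704 m while stopping
human closes 2.0000·0.7367 = 1.4733 m
margins: 0.0400+0.1000+0.0000 = 0.1400 m
S_min ≈ 0.2220+0.5704+1.4733+0.1400  ⇒  S_min = 9623/4000 m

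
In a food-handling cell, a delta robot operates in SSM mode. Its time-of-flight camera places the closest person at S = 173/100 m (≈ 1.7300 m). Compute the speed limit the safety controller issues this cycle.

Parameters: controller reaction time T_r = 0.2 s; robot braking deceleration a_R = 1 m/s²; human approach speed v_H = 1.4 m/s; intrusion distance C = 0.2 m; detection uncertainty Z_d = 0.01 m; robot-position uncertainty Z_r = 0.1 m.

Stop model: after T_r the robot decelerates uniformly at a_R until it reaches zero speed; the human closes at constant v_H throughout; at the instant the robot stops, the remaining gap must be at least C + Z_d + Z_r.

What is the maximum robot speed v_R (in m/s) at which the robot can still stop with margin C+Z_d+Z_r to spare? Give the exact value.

v_R_max = 3/5 m/s = 0.6000 m/s

at the boundary: (1/2)·v² + (8/5)·v + (-57/50) = 0
  disc = (8/5)² − 4·(1/2)·(-57/50) = 121/25 ; √disc = 11/5
  v_R = (−(8/5) + 11/5) / (2·(1/2)) = 3/5 m/s
check:
T_s = v_R/a_R = (3/5)/1 = 0.6000 s
robot in T_r: 0.6000·0.2000 = 0.1200 m
robot covers 0.6000·0.6000 − ½·1.0000·0.6000² = 0.1800 m while stopping
human closes 1.4000·0.8000 = 1.1200 m
margins: 0.2000+0.0100+0.1000 = 0.3100 m
sum ≈ 0.1200+0.1800+1.1200+0.3100 ≈ 1.7300 m = S ✓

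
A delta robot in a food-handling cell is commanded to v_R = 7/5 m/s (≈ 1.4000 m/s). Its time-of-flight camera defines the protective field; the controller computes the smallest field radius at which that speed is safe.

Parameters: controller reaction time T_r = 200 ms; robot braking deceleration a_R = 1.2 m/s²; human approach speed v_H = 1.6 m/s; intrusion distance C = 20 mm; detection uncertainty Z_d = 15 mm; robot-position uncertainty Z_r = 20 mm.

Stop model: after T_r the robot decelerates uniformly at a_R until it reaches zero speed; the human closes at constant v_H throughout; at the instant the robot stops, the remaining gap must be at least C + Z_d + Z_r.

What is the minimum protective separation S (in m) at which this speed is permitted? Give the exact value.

S_min = 2003/600 m = 3.3383 m

stop time T_s = (7/5)/(6/5) = 1.1667 s
reaction-phase robot travel = 1.4000·0.2000 = 0.2800 m
robot covers 1.4000·1.1667 − ½·1.2000·1.1667² = 0.8167 m while stopping
human closes 1.6000·1.3667 = 2.1867 m
C+Z_d+Z_r = 0.0200+0.0150+0.0200 = 0.0550 m
S_min ≈ 0.2800+0.8167+2.1867+0.0550  ⇒  S_min = 2003/600 m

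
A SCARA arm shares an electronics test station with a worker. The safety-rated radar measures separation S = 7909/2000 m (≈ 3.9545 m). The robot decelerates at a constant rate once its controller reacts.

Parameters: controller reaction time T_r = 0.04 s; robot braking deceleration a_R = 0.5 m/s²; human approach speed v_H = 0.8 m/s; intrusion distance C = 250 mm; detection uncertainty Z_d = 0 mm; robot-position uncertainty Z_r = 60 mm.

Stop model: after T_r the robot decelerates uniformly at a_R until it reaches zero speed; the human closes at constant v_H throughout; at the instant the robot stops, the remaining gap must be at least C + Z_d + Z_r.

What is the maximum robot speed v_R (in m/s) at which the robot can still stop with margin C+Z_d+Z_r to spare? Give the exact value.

collect terms ⇒ (1)·v_R² + (41/25)·v_R + (-289/80) = 0
  disc = (41/25)² − 4·(1)·(-289/80) = 42849/2500 ; √disc = 207/50
  v_R = (−(41/25) + 207/50) / (2·(1)) = 5/4 m/s
check:
stop time T_s = (5/4)/(1/2) = 2.5000 s
robot covers v_R·T_r = 1.2500·0.0400 = 0.0500 m before braking
robot covers 1.2500·2.5000 − ½·0.5000·2.5000² = 1.5625 m while stopping
person approaches 0.8000·(0.0400+2.5000) = 2.0320 m
C+Z_d+Z_r = 0.2500+0.0000+0.0600 = 0.3100 m
sum ≈ 0.0500+1.5625+2.0320+0.3100 ≈ 3.9545 m = S ✓

v_R_max = 5/4 m/s = 1.2500 m/s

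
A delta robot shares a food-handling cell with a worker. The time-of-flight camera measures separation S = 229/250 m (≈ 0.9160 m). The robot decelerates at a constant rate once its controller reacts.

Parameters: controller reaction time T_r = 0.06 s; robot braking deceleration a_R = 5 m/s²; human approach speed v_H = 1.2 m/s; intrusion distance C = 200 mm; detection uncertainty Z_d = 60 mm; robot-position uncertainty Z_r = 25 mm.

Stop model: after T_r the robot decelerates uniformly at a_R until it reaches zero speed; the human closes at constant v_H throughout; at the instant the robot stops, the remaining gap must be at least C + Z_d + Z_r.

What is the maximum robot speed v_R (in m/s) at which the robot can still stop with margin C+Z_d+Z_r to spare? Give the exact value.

v_R_max = 13/10 m/s = 1.3000 m/s

collect terms ⇒ (1/10)·v_R² + (3/10)·v_R + (-559/1000) = 0
  disc = (3/10)² − 4·(1/10)·(-559/1000) = 196/625 ; √disc = 14/25
  v_R = (−(3/10) + 14/25) / (2·(1/10)) = 13/10 m/s
check:
stop time T_s = (13/10)/5 = 0.2600 s
robot covers v_R·T_r = 1.3000·0.0600 = 0.0780 m before braking
robot under decel: 1.3000²/(2·5.0000) = 0.1690 m
human over T_r+T_s: 1.2000·(0.0600+0.2600) = 0.3840 m
C+Z_d+Z_r = 0.2000+0.0600+0.0250 = 0.2850 m
sum ≈ 0.0780+0.1690+0.3840+0.2850 ≈ 0.9160 m = S ✓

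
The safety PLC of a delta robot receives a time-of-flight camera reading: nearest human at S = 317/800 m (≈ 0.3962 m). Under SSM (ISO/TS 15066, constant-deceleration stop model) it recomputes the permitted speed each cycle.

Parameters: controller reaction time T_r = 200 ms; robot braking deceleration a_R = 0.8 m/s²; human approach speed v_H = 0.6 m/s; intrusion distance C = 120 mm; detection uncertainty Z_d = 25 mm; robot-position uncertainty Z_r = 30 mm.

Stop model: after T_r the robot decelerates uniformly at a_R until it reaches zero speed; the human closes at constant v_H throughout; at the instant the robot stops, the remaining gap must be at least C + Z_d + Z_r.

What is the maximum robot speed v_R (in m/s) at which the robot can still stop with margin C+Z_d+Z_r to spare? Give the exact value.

quadratic (5/8)·v² + (19/20)·v + (-81/800) = 0
  disc = (19/20)² − 4·(5/8)·(-81/800) = 1849/1600 ; √disc = 43/40
  v_R = (−(19/20) + 43/40) / (2·(5/8)) = 1/10 m/s
check:
T_s = v_R/a_R = (1/10)/(4/5) = 0.1250 s
reaction-phase robot travel = 0.1000·0.2000 = 0.0200 m
robot under decel: 0.1000²/(2·0.8000) = 0.0063 m
human over T_r+T_s: 0.6000·(0.2000+0.1250) = 0.1950 m
residual clearance needed = 0.1200+0.0250+0.0300 = 0.1750 m
sum ≈ 0.0200+0.0063+0.1950+0.1750 ≈ 0.3962 m = S ✓

v_R_max = 1/10 m/s = 0.1000 m/s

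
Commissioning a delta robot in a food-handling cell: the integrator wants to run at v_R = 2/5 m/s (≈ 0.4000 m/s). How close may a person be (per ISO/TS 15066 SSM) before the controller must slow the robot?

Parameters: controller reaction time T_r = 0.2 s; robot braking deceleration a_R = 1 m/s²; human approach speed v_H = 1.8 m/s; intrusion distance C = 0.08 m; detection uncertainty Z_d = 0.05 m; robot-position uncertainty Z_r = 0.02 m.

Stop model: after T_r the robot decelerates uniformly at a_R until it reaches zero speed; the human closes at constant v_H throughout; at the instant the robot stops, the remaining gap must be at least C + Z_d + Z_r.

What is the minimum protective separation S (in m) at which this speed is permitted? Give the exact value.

S_min = 139/100 m = 1.3900 m

stop time T_s = (2/5)/1 = 0.4000 s
robot covers v_R·T_r = 0.4000·0.2000 = 0.0800 m before braking
robot covers 0.4000·0.4000 − ½·1.0000·0.4000² = 0.0800 m while stopping
human over T_r+T_s: 1.8000·(0.2000+0.4000) = 1.0800 m
margins: 0.0800+0.0500+0.0200 = 0.1500 m
S_min ≈ 0.0800+0.0800+1.0800+0.1500  ⇒  S_min = 139/100 m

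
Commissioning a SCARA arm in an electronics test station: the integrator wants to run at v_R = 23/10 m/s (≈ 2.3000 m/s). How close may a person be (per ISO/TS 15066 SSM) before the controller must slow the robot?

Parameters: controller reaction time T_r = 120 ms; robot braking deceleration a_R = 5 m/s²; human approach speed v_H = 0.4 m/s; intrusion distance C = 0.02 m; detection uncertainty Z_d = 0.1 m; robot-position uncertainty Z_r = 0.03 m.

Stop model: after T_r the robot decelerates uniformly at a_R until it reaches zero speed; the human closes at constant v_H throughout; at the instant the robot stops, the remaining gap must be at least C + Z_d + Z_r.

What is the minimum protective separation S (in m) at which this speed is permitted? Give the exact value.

S_min = 1187/1000 m = 1.1870 m

braking lasts T_s = (23/10)/5 = 0.4600 s
robot covers v_R·T_r = 2.3000·0.1200 = 0.2760 m before braking
robot covers 2.3000·0.4600 − ½·5.0000·0.4600² = 0.5290 m while stopping
human over T_r+T_s: 0.4000·(0.1200+0.4600) = 0.2320 m
C+Z_d+Z_r = 0.0200+0.1000+0.0300 = 0.1500 m
S_min ≈ 0.2760+0.5290+0.2320+0.1500  ⇒  S_min = 1187/1000 m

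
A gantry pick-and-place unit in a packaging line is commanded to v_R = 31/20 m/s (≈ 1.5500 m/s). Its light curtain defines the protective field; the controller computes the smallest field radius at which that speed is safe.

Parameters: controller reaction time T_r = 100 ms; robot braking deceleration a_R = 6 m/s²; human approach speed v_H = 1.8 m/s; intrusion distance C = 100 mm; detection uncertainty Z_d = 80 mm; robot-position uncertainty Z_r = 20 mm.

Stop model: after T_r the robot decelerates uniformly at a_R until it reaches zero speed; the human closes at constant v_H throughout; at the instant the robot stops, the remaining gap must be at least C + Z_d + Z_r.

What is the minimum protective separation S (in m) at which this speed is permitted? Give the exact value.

braking lasts T_s = (31/20)/6 = 0.2583 s
robot covers v_R·T_r = 1.5500·0.1000 = 0.1550 m before braking
braking distance = 1.5500²/(2·6.0000) = 0.2002 m
person approaches 1.8000·(0.1000+0.2583) = 0.6450 m
residual clearance needed = 0.1000+0.0800+0.0200 = 0.2000 m
S_min ≈ 0.1550+0.2002+0.6450+0.2000  ⇒  S_min = 5761/4800 m

S_min = 5761/4800 m = 1.2002 m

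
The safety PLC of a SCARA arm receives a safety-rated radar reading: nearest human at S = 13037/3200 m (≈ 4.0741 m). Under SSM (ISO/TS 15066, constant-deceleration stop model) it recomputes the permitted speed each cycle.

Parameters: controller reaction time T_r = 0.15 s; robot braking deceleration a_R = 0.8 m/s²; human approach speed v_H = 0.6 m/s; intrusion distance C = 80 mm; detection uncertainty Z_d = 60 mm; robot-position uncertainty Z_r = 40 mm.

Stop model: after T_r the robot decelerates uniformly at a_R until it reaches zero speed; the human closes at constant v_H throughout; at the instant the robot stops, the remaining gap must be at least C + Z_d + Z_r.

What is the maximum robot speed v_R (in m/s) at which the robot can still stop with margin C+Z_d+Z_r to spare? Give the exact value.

quadratic (5/8)·v² + (9/10)·v + (-12173/3200) = 0
  disc = (9/10)² − 4·(5/8)·(-12173/3200) = 66049/6400 ; √disc = 257/80
  v_R = (−(9/10) + 257/80) / (2·(5/8)) = 37/20 m/s
check:
stop time T_s = (37/20)/(4/5) = 2.3125 s
robot in T_r: 1.8500·0.1500 = 0.2775 m
robot covers 1.8500·2.3125 − ½·0.8000·2.3125² = 2.1391 m while stopping
human over T_r+T_s: 0.6000·(0.1500+2.3125) = 1.4775 m
residual clearance needed = 0.0800+0.0600+0.0400 = 0.1800 m
sum ≈ 0.2775+2.1391+1.4775+0.1800 ≈ 4.0741 m = S ✓

v_R_max = 37/20 m/s = 1.8500 m/s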